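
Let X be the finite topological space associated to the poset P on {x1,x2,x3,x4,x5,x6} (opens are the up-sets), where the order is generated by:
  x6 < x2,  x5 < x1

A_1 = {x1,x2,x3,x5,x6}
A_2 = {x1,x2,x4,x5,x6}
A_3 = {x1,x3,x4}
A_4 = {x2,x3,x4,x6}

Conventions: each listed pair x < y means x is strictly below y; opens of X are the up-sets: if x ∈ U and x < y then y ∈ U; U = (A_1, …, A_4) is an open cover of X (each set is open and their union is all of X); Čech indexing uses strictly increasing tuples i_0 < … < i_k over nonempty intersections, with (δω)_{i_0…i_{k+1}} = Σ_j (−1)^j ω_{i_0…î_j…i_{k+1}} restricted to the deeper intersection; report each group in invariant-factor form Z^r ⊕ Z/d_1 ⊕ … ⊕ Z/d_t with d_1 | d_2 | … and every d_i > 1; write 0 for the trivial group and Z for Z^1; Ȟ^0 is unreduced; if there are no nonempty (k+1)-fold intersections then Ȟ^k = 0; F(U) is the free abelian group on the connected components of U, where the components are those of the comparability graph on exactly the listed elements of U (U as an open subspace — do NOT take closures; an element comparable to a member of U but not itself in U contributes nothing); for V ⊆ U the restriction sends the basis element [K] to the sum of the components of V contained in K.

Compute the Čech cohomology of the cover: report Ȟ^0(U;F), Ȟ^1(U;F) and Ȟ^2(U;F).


Ȟ^0 = Z^4, Ȟ^1 = 0, Ȟ^2 = 0

nonempty overlaps:
  A12={x1,x2,x5,x6} A13={x1,x3} A14={x2,x3,x6} A23={x1,x4} A24={x2,x4,x6} A34={x3,x4}
  A123={x1} A124={x2,x6} A134={x3} A234={x4}
components per intersection:
  A1: {x1,x5} {x2,x6} {x3}
  A2: {x1,x5} {x2,x6} {x4}
  A3: {x1} {x3} {x4}
  A4: {x2,x6} {x3} {x4}
  A12: {x1,x5} {x2,x6}
  A13: {x1} {x3}
  A14: {x2,x6} {x3}
  A23: {x1} {x4}
  A24: {x2,x6} {x4}
  A34: {x3} {x4}
  A123: {x1}
  A124: {x2,x6}
  A134: {x3}
  A234: {x4}
C dims 12,12,4; δ0: rk 8, SNF 1^8; δ1: rk 4, SNF 1^4
degree 0: 12−8−0 = 4 → Ȟ^0 ≅ Z^4
degree 1: 12−4−8 = 0 → Ȟ^1 ≅ 0
degree 2: 4−0−4 = 0 → Ȟ^2 ≅ 0


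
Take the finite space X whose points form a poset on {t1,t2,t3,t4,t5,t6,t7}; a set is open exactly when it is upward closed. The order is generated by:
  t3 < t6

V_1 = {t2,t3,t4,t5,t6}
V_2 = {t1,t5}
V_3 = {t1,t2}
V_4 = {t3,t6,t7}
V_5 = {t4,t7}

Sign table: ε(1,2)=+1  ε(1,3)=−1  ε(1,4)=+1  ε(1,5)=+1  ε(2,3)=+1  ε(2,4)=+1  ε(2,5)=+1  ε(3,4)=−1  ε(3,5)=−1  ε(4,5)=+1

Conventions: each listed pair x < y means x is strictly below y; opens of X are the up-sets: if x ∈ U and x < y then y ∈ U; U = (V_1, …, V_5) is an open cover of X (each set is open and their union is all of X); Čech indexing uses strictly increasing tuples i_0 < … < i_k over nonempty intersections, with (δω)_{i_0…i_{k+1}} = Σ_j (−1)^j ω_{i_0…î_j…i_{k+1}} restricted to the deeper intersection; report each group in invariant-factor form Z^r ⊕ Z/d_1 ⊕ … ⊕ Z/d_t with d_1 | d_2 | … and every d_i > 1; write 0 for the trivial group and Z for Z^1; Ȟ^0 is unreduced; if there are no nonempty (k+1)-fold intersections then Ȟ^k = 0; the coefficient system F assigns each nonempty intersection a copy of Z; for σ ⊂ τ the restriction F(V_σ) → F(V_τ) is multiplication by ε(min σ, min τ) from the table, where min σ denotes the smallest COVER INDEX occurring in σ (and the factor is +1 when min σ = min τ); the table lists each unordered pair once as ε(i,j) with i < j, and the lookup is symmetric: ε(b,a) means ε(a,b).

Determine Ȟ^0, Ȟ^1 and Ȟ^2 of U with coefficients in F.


Ȟ^0 = 0, Ȟ^1 = Z ⊕ Z/2, Ȟ^2 = 0

nerve of the cover:
  V12={t5} V13={t2} V14={t3,t6} V15={t4} V23={t1} V45={t7}
C dims 5,6; δ0: rk 5, SNF 1^4·2
Ȟ^0 = (5 − 5) − 0 = 0, so Ȟ^0 ≅ 0
Ȟ^1 = (6 − 0) − 5 = 1 plus torsion [2], so Ȟ^1 ≅ Z ⊕ Z/2
Ȟ^2 = (0 − 0) − 0 = 0, so Ȟ^2 ≅ 0


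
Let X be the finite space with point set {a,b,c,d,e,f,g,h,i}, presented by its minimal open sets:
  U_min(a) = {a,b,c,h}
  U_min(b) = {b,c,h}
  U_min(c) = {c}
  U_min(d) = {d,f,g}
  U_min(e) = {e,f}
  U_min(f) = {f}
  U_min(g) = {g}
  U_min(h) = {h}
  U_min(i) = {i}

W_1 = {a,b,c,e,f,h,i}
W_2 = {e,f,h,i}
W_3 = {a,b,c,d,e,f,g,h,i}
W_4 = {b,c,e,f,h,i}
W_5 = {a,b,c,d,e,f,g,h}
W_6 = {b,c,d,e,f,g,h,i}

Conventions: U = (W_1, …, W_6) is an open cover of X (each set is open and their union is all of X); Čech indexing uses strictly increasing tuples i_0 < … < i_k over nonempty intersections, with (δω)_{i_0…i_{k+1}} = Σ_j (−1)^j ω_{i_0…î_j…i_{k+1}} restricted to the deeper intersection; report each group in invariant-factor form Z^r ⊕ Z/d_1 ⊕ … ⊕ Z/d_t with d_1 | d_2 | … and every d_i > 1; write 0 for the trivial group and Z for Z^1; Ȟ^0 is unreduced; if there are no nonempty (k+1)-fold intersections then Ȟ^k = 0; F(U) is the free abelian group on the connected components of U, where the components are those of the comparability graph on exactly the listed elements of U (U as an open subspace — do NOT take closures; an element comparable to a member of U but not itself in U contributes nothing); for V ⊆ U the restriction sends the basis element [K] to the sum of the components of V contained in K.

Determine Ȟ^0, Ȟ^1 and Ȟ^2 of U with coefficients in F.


Ȟ^0 ≅ Z^3, Ȟ^1 ≅ 0, Ȟ^2 ≅ 0

nerve simplices:
  W12={e,f,h,i} W13={a,b,c,e,f,h,i} W14={b,c,e,f,h,i} W15={a,b,c,e,f,h} W16={b,c,e,f,h,i} W23={e,f,h,i} W24={e,f,h,i} W25={e,f,h} W26={e,f,h,i} W34={b,c,e,f,h,i} W35={a,b,c,d,e,f,g,h} W36={b,c,d,e,f,g,h,i} W45={b,c,e,f,h} W46={b,c,e,f,h,i} W56={b,c,d,e,f,g,h}
  W123={e,f,h,i} W124={e,f,h,i} W125={e,f,h} W126={e,f,h,i} W134={b,c,e,f,h,i} W135={a,b,c,e,f,h} W136={b,c,e,f,h,i} W145={b,c,e,f,h} W146={b,c,e,f,h,i} W156={b,c,e,f,h} W234={e,f,h,i} W235={e,f,h} W236={e,f,h,i} W245={e,f,h} W246={e,f,h,i} W256={e,f,h} W345={b,c,e,f,h} W346={b,c,e,f,h,i} W356={b,c,d,e,f,g,h} W456={b,c,e,f,h}
  W1234={e,f,h,i} W1235={e,f,h} W1236={e,f,h,i} W1245={e,f,h} W1246={e,f,h,i} W1256={e,f,h} W1345={b,c,e,f,h} W1346={b,c,e,f,h,i} W1356={b,c,e,f,h} W1456={b,c,e,f,h} W2345={e,f,h} W2346={e,f,h,i} W2356={e,f,h} W2456={e,f,h} W3456={b,c,e,f,h}
  W12345={e,f,h} W12346={e,f,h,i} W12356={e,f,h} W12456={e,f,h} W13456={b,c,e,f,h} W23456={e,f,h}
  W123456={e,f,h}
components per intersection:
  W1: {a,b,c,h} {e,f} {i}
  W2: {e,f} {h} {i}
  W3: {a,b,c,h} {d,e,f,g} {i}
  W4: {b,c,h} {e,f} {i}
  W5: {a,b,c,h} {d,e,f,g}
  W6: {b,c,h} {d,e,f,g} {i}
  W12: {e,f} {h} {i}
  W13: {a,b,c,h} {e,f} {i}
  W14: {b,c,h} {e,f} {i}
  W15: {a,b,c,h} {e,f}
  W16: {b,c,h} {e,f} {i}
  W23: {e,f} {h} {i}
  W24: {e,f} {h} {i}
  W25: {e,f} {h}
  W26: {e,f} {h} {i}
  W34: {b,c,h} {e,f} {i}
  W35: {a,b,c,h} {d,e,f,g}
  W36: {b,c,h} {d,e,f,g} {i}
  W45: {b,c,h} {e,f}
  W46: {b,c,h} {e,f} {i}
  W56: {b,c,h} {d,e,f,g}
  W123: {e,f} {h} {i}
  W124: {e,f} {h} {i}
  W125: {e,f} {h}
  W126: {e,f} {h} {i}
  W134: {b,c,h} {e,f} {i}
  W135: {a,b,c,h} {e,f}
  W136: {b,c,h} {e,f} {i}
  W145: {b,c,h} {e,f}
  W146: {b,c,h} {e,f} {i}
  W156: {b,c,h} {e,f}
  W234: {e,f} {h} {i}
  W235: {e,f} {h}
  W236: {e,f} {h} {i}
  W245: {e,f} {h}
  W246: {e,f} {h} {i}
  W256: {e,f} {h}
  W345: {b,c,h} {e,f}
  W346: {b,c,h} {e,f} {i}
  W356: {b,c,h} {d,e,f,g}
  W456: {b,c,h} {e,f}
  W1234: {e,f} {h} {i}
  W1235: {e,f} {h}
  W1236: {e,f} {h} {i}
  W1245: {e,f} {h}
  W1246: {e,f} {h} {i}
  W1256: {e,f} {h}
  W1345: {b,c,h} {e,f}
  W1346: {b,c,h} {e,f} {i}
  W1356: {b,c,h} {e,f}
  W1456: {b,c,h} {e,f}
  W2345: {e,f} {h}
  W2346: {e,f} {h} {i}
  W2356: {e,f} {h}
  W2456: {e,f} {h}
  W3456: {b,c,h} {e,f}
  W12345: {e,f} {h}
  W12346: {e,f} {h} {i}
  W12356: {e,f} {h}
  W12456: {e,f} {h}
  W13456: {b,c,h} {e,f}
  W23456: {e,f} {h}
  W123456: {e,f} {h}
C dims 17,40,50,35; δ0: rk 14, SNF 1^14; δ1: rk 26, SNF 1^26; δ2: rk 24, SNF 1^24
degree 0: 17−14−0 = 3 → Ȟ^0 ≅ Z^3
degree 1: 40−26−14 = 0 → Ȟ^1 ≅ 0
degree 2: 50−24−26 = 0 → Ȟ^2 ≅ 0


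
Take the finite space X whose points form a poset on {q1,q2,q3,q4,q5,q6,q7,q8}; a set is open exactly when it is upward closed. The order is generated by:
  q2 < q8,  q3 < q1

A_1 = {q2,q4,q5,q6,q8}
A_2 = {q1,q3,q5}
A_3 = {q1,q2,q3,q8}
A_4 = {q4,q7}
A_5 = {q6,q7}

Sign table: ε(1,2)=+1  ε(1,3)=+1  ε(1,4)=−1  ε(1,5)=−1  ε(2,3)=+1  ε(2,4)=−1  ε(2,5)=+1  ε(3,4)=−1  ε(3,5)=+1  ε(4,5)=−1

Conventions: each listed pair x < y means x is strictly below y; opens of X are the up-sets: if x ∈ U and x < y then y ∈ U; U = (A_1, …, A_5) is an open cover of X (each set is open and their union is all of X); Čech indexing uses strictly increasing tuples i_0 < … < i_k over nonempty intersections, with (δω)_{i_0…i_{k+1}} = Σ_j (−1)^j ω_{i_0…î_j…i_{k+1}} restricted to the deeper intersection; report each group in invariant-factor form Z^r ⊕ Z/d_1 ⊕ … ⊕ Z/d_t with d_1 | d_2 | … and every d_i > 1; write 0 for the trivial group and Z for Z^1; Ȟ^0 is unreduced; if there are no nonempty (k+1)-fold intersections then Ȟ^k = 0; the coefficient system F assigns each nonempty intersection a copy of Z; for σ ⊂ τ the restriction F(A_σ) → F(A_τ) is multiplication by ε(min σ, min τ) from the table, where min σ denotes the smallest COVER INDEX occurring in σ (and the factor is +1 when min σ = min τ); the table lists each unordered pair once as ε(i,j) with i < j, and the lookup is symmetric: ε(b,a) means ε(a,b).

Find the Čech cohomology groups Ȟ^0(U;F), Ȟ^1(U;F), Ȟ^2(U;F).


Ȟ^0(U;F) ≅ 0, Ȟ^1(U;F) ≅ Z ⊕ Z/2 and Ȟ^2(U;F) ≅ 0

nonempty overlaps:
  A12={q5} A13={q2,q8} A14={q4} A15={q6} A23={q1,q3} A45={q7}
C dims 5,6; δ0: rk 5, SNF 1^4·2
degree 0: 5−5−0 = 0 → Ȟ^0 ≅ 0
degree 1: 6−0−5 = 1 plus torsion [2] → Ȟ^1 ≅ Z ⊕ Z/2
degree 2: 0−0−0 = 0 → Ȟ^2 ≅ 0


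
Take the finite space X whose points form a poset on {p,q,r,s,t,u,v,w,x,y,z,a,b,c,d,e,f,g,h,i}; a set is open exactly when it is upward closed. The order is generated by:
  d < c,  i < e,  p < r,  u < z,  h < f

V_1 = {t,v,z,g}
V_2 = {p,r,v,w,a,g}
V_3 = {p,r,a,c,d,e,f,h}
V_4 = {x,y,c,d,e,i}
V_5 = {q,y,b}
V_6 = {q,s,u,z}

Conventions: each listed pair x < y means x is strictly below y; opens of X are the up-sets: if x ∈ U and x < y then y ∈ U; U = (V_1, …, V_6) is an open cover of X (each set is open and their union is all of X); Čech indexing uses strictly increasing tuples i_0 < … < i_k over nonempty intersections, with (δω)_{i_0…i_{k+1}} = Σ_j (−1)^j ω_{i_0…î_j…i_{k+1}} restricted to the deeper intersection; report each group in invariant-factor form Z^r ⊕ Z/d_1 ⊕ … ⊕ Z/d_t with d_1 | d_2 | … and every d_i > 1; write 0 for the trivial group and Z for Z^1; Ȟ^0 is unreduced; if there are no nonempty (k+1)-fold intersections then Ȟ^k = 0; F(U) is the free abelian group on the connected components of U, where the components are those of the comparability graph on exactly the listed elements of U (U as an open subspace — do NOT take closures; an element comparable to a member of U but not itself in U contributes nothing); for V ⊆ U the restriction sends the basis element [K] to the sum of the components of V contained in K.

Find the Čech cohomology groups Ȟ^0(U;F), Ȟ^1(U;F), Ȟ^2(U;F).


nerve of the cover:
  V12={v,g} V16={z} V23={p,r,a} V34={c,d,e} V45={y} V56={q}
components per intersection:
  V1: {t} {v} {z} {g}
  V2: {p,r} {v} {w} {a} {g}
  V3: {p,r} {a} {c,d} {e} {f,h}
  V4: {x} {y} {c,d} {e,i}
  V5: {q} {y} {b}
  V6: {q} {s} {u,z}
  V12: {v} {g}
  V16: {z}
  V23: {p,r} {a}
  V34: {c,d} {e}
  V45: {y}
  V56: {q}
C dims 24,9; δ0: rk 9, SNF 1^9
Ȟ^0 = (24 − 9) − 0 = 15, so Ȟ^0 ≅ Z^15
Ȟ^1 = (9 − 0) − 9 = 0, so Ȟ^1 ≅ 0
Ȟ^2 = (0 − 0) − 0 = 0, so Ȟ^2 ≅ 0

Ȟ^0 = Z^15, Ȟ^1 = 0 and Ȟ^2 = 0


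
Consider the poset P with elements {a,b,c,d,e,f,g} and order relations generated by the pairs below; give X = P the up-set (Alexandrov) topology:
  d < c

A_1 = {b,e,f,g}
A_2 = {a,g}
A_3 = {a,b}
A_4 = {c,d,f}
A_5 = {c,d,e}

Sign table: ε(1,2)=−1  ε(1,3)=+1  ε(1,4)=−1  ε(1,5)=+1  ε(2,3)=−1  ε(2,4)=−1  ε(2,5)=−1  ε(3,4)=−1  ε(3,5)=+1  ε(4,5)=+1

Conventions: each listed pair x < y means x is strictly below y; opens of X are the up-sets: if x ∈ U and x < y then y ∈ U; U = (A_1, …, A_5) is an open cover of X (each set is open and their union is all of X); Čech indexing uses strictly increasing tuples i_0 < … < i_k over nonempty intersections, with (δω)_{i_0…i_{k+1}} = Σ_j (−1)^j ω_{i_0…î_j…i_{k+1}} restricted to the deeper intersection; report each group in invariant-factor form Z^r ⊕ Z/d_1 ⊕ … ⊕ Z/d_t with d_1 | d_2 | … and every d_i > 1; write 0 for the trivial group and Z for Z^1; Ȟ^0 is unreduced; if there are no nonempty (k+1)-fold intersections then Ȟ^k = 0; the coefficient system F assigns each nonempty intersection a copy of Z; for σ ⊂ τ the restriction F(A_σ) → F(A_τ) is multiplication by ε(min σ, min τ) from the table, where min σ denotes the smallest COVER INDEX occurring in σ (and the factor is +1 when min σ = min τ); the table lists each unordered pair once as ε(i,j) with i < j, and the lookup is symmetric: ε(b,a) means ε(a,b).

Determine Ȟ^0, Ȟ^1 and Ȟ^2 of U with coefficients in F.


cover nerve:
  A12={g} A13={b} A14={f} A15={e} A23={a} A45={c,d}
C dims 5,6; δ0: rk 5, SNF 1^4·2
Ȟ^0: (5−5)−0=0 ⇒ 0
Ȟ^1: (6−0)−5=1 plus torsion [2] ⇒ Z ⊕ Z/2
Ȟ^2: (0−0)−0=0 ⇒ 0

Ȟ^0 ≅ 0, Ȟ^1 ≅ Z ⊕ Z/2 and Ȟ^2 ≅ 0


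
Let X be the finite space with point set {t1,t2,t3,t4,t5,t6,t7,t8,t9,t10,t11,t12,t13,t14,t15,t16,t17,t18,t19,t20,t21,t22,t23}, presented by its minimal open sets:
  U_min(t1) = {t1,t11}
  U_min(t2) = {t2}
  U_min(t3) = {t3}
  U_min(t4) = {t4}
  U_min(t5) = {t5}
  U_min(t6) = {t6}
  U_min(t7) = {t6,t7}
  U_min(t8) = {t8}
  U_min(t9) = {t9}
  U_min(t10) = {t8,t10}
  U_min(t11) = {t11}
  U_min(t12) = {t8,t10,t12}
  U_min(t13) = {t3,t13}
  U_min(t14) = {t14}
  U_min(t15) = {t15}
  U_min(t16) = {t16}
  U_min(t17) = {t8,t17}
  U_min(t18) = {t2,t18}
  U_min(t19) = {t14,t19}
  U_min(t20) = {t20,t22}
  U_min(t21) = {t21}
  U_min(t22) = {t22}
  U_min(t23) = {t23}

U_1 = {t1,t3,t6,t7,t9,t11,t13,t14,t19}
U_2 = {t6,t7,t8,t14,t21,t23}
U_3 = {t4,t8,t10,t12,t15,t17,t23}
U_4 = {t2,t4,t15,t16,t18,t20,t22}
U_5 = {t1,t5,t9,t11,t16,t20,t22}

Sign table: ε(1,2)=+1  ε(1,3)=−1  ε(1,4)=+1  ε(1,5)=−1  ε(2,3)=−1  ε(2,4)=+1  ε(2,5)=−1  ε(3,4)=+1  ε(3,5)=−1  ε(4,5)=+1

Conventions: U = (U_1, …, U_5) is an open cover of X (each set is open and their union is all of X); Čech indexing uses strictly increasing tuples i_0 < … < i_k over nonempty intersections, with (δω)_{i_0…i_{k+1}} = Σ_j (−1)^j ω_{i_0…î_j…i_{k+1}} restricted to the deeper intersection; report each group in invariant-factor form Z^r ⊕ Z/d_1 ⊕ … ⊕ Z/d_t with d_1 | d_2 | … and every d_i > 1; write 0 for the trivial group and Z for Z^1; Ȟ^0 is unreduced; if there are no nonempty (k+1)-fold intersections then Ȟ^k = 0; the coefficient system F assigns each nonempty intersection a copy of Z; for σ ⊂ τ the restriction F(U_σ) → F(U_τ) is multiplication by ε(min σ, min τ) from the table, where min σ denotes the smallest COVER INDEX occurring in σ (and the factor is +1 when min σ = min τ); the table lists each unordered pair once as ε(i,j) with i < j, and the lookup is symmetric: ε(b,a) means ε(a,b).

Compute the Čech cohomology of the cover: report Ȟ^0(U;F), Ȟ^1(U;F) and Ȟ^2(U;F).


Ȟ^0 ≅ Z, Ȟ^1 ≅ Z, Ȟ^2 ≅ 0

intersection data:
  U12={t6,t7,t14} U15={t1,t9,t11} U23={t8,t23} U34={t4,t15} U45={t16,t20,t22}
C dims 5,5; δ0: rk 4, SNF 1^4
Ȟ^0 = (5 − 4) − 0 = 1, so Ȟ^0 ≅ Z
Ȟ^1 = (5 − 0) − 4 = 1, so Ȟ^1 ≅ Z
Ȟ^2 = (0 − 0) − 0 = 0, so Ȟ^2 ≅ 0


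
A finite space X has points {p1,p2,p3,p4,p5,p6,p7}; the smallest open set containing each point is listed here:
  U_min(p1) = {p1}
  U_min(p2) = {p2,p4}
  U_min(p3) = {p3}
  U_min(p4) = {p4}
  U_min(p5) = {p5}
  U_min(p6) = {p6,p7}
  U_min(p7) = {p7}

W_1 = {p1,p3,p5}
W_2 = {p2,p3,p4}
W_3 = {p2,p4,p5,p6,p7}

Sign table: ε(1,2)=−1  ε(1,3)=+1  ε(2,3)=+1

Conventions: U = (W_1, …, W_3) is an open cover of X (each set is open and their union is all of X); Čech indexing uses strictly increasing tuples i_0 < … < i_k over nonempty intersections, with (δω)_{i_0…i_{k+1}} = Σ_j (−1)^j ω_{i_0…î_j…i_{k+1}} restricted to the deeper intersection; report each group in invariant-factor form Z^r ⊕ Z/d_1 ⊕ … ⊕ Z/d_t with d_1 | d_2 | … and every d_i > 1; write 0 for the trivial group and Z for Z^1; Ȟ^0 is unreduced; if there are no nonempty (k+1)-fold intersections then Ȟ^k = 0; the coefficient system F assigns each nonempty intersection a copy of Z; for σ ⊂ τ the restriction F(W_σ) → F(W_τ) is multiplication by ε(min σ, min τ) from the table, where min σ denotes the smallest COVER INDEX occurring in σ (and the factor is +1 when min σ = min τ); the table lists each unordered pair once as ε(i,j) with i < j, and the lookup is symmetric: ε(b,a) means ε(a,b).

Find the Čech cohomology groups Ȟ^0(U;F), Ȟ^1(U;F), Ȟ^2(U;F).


nerve of the cover:
  W12={p3} W13={p5} W23={p2,p4}
C dims 3,3; δ0: rk 3, SNF 1^2·2
Ȟ^0 = (3 − 3) − 0 = 0, so Ȟ^0 ≅ 0
Ȟ^1 = (3 − 0) − 3 = 0 plus torsion [2], so Ȟ^1 ≅ Z/2
Ȟ^2 = (0 − 0) − 0 = 0, so Ȟ^2 ≅ 0

Ȟ^0(U;F) ≅ 0, Ȟ^1(U;F) ≅ Z/2, Ȟ^2(U;F) ≅ 0


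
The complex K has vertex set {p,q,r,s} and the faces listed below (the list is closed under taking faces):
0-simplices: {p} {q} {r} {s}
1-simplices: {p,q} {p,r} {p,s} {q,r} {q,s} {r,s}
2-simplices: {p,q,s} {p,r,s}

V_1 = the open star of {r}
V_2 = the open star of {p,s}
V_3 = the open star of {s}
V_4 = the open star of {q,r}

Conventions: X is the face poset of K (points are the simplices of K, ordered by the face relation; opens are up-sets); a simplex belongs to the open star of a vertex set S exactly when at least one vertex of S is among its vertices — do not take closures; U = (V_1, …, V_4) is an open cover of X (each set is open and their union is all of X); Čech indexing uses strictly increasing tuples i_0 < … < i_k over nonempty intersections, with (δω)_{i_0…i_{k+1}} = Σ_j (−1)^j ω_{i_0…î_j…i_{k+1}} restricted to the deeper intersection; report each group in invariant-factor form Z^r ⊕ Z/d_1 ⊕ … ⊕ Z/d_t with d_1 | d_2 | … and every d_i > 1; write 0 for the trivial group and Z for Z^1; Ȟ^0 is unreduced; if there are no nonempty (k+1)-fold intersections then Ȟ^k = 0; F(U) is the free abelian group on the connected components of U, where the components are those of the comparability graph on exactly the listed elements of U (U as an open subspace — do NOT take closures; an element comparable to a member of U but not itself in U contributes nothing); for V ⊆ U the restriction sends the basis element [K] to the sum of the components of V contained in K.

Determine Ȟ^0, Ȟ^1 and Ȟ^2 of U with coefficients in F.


Ȟ^0 = Z, Ȟ^1 = Z and Ȟ^2 = 0

nerve simplices:
  V1={{r},{p,r},{q,r},{r,s},{p,r,s}} V2={{p},{s},{p,q},{p,r},{p,s},{q,s},{r,s},{p,q,s},{p,r,s}} V3={{s},{p,s},{q,s},{r,s},{p,q,s},{p,r,s}} V4={{q},{r},{p,q},{p,r},{q,r},{q,s},{r,s},{p,q,s},{p,r,s}}
  V12={{p,r},{r,s},{p,r,s}} V13={{r,s},{p,r,s}} V14={{r},{p,r},{q,r},{r,s},{p,r,s}} V23={{s},{p,s},{q,s},{r,s},{p,q,s},{p,r,s}} V24={{p,q},{p,r},{q,s},{r,s},{p,q,s},{p,r,s}} V34={{q,s},{r,s},{p,q,s},{p,r,s}}
  V123={{r,s},{p,r,s}} V124={{p,r},{r,s},{p,r,s}} V134={{r,s},{p,r,s}} V234={{q,s},{r,s},{p,q,s},{p,r,s}}
  V1234={{r,s},{p,r,s}}
components per intersection:
  V1: {{r},{p,r},{q,r},{r,s},{p,r,s}}
  V2: {{p},{s},{p,q},{p,r},{p,s},{q,s},{r,s},{p,q,s},{p,r,s}}
  V3: {{s},{p,s},{q,s},{r,s},{p,q,s},{p,r,s}}
  V4: {{q},{r},{p,q},{p,r},{q,r},{q,s},{r,s},{p,q,s},{p,r,s}}
  V12: {{p,r},{r,s},{p,r,s}}
  V13: {{r,s},{p,r,s}}
  V14: {{r},{p,r},{q,r},{r,s},{p,r,s}}
  V23: {{s},{p,s},{q,s},{r,s},{p,q,s},{p,r,s}}
  V24: {{p,q},{q,s},{p,q,s}} {{p,r},{r,s},{p,r,s}}
  V34: {{q,s},{p,q,s}} {{r,s},{p,r,s}}
  V123: {{r,s},{p,r,s}}
  V124: {{p,r},{r,s},{p,r,s}}
  V134: {{r,s},{p,r,s}}
  V234: {{q,s},{p,q,s}} {{r,s},{p,r,s}}
  V1234: {{r,s},{p,r,s}}
C dims 4,8,5,1; δ0: rk 3, SNF 1^3; δ1: rk 4, SNF 1^4; δ2: rk 1, SNF 1^1
degree 0: 4−3−0 = 1 → Ȟ^0 ≅ Z
degree 1: 8−4−3 = 1 → Ȟ^1 ≅ Z
degree 2: 5−1−4 = 0 → Ȟ^2 ≅ 0


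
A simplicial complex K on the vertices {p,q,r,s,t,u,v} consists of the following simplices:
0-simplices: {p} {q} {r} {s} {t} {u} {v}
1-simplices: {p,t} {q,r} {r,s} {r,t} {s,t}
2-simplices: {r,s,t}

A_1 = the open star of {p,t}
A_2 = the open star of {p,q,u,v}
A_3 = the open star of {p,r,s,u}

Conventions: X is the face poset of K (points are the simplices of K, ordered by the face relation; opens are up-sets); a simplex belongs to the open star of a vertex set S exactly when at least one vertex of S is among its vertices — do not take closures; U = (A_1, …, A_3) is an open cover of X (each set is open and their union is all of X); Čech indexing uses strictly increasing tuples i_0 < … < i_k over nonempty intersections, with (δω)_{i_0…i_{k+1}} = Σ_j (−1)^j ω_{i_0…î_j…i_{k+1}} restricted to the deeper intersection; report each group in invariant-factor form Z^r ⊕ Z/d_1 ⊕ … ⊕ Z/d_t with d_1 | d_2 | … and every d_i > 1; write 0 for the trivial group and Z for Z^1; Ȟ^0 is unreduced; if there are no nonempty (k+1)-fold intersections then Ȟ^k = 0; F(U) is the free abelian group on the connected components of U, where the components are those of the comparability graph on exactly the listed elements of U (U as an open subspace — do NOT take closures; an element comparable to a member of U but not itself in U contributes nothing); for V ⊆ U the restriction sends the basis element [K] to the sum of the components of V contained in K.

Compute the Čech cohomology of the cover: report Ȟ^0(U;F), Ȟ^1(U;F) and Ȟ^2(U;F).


intersection data:
  A1={{p},{t},{p,t},{r,t},{s,t},{r,s,t}} A2={{p},{q},{u},{v},{p,t},{q,r}} A3={{p},{r},{s},{u},{p,t},{q,r},{r,s},{r,t},{s,t},{r,s,t}}
  A12={{p},{p,t}} A13={{p},{p,t},{r,t},{s,t},{r,s,t}} A23={{p},{u},{p,t},{q,r}}
  A123={{p},{p,t}}
components per intersection:
  A1: {{p},{t},{p,t},{r,t},{s,t},{r,s,t}}
  A2: {{p},{p,t}} {{q},{q,r}} {{u}} {{v}}
  A3: {{p},{p,t}} {{r},{s},{q,r},{r,s},{r,t},{s,t},{r,s,t}} {{u}}
  A12: {{p},{p,t}}
  A13: {{p},{p,t}} {{r,t},{s,t},{r,s,t}}
  A23: {{p},{p,t}} {{u}} {{q,r}}
  A123: {{p},{p,t}}
C dims 8,6,1; δ0: rk 5, SNF 1^5; δ1: rk 1, SNF 1^1
Ȟ^0 = (8 − 5) − 0 = 3, so Ȟ^0 ≅ Z^3
Ȟ^1 = (6 − 1) − 5 = 0, so Ȟ^1 ≅ 0
Ȟ^2 = (1 − 0) − 1 = 0, so Ȟ^2 ≅ 0

Ȟ^0 ≅ Z^3; Ȟ^1 ≅ 0; Ȟ^2 ≅ 0


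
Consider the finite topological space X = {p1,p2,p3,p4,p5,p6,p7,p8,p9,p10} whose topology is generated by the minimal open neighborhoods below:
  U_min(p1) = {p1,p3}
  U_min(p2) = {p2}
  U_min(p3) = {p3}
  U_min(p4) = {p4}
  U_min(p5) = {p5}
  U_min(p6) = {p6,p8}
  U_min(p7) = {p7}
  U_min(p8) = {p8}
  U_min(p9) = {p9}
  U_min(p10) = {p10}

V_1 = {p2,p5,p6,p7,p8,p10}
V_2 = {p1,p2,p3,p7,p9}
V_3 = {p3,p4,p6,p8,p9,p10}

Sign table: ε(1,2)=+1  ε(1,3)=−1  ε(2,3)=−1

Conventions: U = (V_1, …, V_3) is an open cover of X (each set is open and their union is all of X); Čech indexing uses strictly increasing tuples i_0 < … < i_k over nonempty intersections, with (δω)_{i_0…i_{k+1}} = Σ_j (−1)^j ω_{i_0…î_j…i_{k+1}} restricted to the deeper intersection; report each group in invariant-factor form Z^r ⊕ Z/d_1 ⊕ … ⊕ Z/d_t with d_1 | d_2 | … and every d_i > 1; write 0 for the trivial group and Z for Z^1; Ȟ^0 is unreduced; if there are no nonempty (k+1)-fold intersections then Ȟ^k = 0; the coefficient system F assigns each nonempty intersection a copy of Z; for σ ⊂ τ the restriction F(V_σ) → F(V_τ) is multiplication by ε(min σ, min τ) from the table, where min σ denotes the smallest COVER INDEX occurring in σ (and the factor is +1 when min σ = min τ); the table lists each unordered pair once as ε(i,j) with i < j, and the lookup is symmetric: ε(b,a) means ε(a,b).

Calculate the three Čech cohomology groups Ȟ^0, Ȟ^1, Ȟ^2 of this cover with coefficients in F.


nerve simplices:
  V12={p2,p7} V13={p6,p8,p10} V23={p3,p9}
C dims 3,3; δ0: rk 2, SNF 1^2
degree 0: 3−2−0 = 1 → Ȟ^0 ≅ Z
degree 1: 3−0−2 = 1 → Ȟ^1 ≅ Z
degree 2: 0−0−0 = 0 → Ȟ^2 ≅ 0

Ȟ^0 = Z, Ȟ^1 = Z, Ȟ^2 = 0


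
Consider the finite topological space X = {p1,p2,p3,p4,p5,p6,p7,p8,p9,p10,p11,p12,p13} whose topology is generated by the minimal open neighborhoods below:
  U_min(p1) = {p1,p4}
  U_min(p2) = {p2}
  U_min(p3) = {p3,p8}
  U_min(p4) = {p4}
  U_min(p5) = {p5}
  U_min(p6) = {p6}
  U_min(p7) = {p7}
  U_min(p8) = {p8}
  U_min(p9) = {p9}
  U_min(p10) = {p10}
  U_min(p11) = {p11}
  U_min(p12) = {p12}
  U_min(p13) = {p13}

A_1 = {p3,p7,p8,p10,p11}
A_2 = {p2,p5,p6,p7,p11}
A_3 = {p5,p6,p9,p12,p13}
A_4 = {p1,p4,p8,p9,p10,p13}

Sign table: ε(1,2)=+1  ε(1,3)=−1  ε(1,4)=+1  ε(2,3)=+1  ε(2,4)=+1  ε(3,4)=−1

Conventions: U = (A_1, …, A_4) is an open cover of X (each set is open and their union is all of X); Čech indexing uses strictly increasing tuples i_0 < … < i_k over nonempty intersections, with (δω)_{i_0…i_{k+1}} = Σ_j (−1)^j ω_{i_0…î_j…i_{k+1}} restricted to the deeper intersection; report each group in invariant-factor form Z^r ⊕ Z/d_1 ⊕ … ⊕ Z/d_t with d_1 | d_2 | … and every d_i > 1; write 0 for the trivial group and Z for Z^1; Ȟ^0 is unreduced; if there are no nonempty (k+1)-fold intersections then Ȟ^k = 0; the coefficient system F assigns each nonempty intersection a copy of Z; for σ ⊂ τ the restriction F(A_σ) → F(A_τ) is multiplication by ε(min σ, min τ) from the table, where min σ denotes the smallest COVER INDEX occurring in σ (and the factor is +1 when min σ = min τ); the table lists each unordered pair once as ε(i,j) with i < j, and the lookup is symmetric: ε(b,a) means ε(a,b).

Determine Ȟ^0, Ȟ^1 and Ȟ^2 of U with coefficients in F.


cover nerve:
  A12={p7,p11} A14={p8,p10} A23={p5,p6} A34={p9,p13}
C dims 4,4; δ0: rk 4, SNF 1^3·2
Ȟ^0: (4−4)−0=0 ⇒ 0
Ȟ^1: (4−0)−4=0 plus torsion [2] ⇒ Z/2
Ȟ^2: (0−0)−0=0 ⇒ 0

Ȟ^0 ≅ 0; Ȟ^1 ≅ Z/2; Ȟ^2 ≅ 0


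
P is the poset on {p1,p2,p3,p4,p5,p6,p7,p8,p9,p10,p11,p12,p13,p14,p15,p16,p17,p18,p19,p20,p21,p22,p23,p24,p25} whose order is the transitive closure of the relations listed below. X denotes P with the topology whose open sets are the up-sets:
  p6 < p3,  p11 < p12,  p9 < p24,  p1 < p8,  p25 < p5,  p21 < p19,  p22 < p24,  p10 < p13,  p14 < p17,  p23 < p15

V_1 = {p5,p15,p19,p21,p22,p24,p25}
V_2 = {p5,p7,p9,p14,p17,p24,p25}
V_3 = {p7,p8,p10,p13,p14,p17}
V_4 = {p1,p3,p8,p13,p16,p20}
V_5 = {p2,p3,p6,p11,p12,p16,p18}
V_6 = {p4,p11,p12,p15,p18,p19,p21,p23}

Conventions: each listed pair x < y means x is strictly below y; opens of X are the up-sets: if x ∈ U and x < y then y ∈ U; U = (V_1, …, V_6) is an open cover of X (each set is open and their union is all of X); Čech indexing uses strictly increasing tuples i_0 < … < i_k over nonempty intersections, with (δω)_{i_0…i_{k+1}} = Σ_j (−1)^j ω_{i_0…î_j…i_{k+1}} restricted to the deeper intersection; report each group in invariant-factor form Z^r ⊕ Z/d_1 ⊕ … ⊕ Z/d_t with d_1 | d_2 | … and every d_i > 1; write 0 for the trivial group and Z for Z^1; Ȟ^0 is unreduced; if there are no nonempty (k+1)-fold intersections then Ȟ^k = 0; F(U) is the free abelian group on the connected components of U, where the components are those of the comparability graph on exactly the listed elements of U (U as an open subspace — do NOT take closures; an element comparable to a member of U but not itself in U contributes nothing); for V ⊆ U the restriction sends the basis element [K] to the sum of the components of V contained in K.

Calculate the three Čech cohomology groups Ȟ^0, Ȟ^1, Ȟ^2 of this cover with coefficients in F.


Ȟ^0 ≅ Z^15, Ȟ^1 ≅ 0, Ȟ^2 ≅ 0

nerve of the cover:
  V12={p5,p24,p25} V16={p15,p19,p21} V23={p7,p14,p17} V34={p8,p13} V45={p3,p16} V56={p11,p12,p18}
components per intersection:
  V1: {p5,p25} {p15} {p19,p21} {p22,p24}
  V2: {p5,p25} {p7} {p9,p24} {p14,p17}
  V3: {p7} {p8} {p10,p13} {p14,p17}
  V4: {p1,p8} {p3} {p13} {p16} {p20}
  V5: {p2} {p3,p6} {p11,p12} {p16} {p18}
  V6: {p4} {p11,p12} {p15,p23} {p18} {p19,p21}
  V12: {p5,p25} {p24}
  V16: {p15} {p19,p21}
  V23: {p7} {p14,p17}
  V34: {p8} {p13}
  V45: {p3} {p16}
  V56: {p11,p12} {p18}
C dims 27,12; δ0: rk 12, SNF 1^12
Ȟ^0 = (27 − 12) − 0 = 15, so Ȟ^0 ≅ Z^15
Ȟ^1 = (12 − 0) − 12 = 0, so Ȟ^1 ≅ 0
Ȟ^2 = (0 − 0) − 0 = 0, so Ȟ^2 ≅ 0


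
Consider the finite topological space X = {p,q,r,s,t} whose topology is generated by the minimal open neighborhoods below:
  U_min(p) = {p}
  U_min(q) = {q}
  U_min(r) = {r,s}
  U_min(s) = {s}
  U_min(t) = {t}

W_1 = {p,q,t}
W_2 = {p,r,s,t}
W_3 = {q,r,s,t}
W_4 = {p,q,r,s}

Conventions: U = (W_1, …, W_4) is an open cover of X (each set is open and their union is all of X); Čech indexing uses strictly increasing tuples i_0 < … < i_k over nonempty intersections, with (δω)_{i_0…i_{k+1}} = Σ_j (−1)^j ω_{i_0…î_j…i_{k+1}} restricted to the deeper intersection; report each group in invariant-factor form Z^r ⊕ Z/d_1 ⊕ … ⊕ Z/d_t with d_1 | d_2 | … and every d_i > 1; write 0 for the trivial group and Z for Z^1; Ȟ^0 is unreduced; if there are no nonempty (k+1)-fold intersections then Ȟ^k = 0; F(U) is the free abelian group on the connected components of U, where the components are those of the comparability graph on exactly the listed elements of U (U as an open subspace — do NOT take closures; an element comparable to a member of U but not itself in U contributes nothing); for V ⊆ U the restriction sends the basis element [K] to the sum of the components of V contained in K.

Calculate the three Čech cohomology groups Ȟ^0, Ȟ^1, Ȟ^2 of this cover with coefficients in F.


Ȟ^0(U;F) ≅ Z^4; Ȟ^1(U;F) ≅ 0; Ȟ^2(U;F) ≅ 0

cover nerve:
  W12={p,t} W13={q,t} W14={p,q} W23={r,s,t} W24={p,r,s} W34={q,r,s}
  W123={t} W124={p} W134={q} W234={r,s}
components per intersection:
  W1: {p} {q} {t}
  W2: {p} {r,s} {t}
  W3: {q} {r,s} {t}
  W4: {p} {q} {r,s}
  W12: {p} {t}
  W13: {q} {t}
  W14: {p} {q}
  W23: {r,s} {t}
  W24: {p} {r,s}
  W34: {q} {r,s}
  W123: {t}
  W124: {p}
  W134: {q}
  W234: {r,s}
C dims 12,12,4; δ0: rk 8, SNF 1^8; δ1: rk 4, SNF 1^4
Ȟ^0: (12−8)−0=4 ⇒ Z^4
Ȟ^1: (12−4)−8=0 ⇒ 0
Ȟ^2: (4−0)−4=0 ⇒ 0


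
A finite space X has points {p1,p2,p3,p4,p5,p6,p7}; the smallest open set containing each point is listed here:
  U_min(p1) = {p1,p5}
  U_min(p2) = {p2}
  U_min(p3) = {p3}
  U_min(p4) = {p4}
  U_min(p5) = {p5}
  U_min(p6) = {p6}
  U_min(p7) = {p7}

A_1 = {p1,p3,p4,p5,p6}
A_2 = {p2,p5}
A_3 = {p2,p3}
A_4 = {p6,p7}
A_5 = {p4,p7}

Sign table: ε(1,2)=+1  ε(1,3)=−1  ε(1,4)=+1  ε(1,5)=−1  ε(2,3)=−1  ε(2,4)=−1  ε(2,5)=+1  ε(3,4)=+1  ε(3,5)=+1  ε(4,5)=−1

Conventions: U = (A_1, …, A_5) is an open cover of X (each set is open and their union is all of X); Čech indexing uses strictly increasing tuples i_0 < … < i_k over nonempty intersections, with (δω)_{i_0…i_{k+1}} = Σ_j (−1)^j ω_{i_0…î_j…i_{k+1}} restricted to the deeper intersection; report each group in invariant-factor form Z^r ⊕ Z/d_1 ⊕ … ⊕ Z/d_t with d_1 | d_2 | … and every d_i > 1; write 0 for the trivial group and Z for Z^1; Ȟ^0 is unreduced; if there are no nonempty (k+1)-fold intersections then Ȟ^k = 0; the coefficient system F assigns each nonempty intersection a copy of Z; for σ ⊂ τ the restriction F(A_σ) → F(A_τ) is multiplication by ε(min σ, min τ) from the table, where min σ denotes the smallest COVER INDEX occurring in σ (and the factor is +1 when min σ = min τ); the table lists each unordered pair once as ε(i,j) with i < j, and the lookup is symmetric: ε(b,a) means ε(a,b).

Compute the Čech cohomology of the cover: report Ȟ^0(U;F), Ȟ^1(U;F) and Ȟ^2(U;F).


nerve simplices:
  A12={p5} A13={p3} A14={p6} A15={p4} A23={p2} A45={p7}
C dims 5,6; δ0: rk 4, SNF 1^4
degree 0: 5−4−0 = 1 → Ȟ^0 ≅ Z
degree 1: 6−0−4 = 2 → Ȟ^1 ≅ Z^2
degree 2: 0−0−0 = 0 → Ȟ^2 ≅ 0

Ȟ^0 ≅ Z,  Ȟ^1 ≅ Z^2,  Ȟ^2 ≅ 0


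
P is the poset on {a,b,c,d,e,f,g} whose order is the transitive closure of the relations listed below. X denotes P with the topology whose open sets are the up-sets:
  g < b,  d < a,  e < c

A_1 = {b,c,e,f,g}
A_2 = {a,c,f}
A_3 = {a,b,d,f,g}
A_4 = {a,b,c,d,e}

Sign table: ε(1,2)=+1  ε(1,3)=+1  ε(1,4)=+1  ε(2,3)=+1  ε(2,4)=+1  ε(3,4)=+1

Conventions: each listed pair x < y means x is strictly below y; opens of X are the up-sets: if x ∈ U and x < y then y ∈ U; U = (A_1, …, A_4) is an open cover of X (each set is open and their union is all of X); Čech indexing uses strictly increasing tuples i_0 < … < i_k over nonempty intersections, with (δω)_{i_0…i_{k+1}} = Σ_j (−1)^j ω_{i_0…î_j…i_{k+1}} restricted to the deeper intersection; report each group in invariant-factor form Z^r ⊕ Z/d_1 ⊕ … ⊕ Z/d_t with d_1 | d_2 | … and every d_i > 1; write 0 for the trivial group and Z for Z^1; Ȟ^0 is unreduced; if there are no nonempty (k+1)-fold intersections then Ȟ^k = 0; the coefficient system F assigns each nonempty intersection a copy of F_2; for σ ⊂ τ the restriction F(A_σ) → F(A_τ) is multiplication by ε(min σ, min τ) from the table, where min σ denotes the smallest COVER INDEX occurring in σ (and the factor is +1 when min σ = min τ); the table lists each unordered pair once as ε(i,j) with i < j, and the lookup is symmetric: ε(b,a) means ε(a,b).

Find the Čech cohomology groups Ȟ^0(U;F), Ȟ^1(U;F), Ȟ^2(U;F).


Ȟ^0 ≅ Z/2; Ȟ^1 ≅ 0; Ȟ^2 ≅ Z/2

intersection data:
  A12={c,f} A13={b,f,g} A14={b,c,e} A23={a,f} A24={a,c} A34={a,b,d}
  A123={f} A124={c} A134={b} A234={a}
C dims 4,6,4; δ0: rk_F2 3; δ1: rk_F2 3
Ȟ^0 = (4 − 3) − 0 = 1, so Ȟ^0 ≅ Z/2
Ȟ^1 = (6 − 3) − 3 = 0, so Ȟ^1 ≅ 0
Ȟ^2 = (4 − 0) − 3 = 1, so Ȟ^2 ≅ Z/2


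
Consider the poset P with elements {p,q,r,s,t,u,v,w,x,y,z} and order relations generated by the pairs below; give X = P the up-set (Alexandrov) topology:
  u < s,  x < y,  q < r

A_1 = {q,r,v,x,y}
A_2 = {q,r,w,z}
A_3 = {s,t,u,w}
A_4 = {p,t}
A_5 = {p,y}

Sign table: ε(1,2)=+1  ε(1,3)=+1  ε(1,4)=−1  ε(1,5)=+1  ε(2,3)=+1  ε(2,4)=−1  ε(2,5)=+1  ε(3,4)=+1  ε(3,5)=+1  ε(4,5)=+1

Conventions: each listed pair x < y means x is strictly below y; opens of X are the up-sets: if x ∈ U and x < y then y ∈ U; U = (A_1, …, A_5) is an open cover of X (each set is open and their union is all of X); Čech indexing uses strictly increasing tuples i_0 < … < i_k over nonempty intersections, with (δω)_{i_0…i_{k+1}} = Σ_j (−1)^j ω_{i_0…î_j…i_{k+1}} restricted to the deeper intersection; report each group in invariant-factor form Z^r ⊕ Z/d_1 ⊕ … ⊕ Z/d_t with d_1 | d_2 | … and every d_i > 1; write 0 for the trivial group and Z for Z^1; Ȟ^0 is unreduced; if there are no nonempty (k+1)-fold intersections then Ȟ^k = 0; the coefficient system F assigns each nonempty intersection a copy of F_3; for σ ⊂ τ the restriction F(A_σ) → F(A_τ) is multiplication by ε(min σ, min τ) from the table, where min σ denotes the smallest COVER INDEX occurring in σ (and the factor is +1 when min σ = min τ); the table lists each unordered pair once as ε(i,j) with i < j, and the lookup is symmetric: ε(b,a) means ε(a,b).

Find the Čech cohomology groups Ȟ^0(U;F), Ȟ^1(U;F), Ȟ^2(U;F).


intersection data:
  A12={q,r} A15={y} A23={w} A34={t} A45={p}
C dims 5,5; δ0: rk_F3 4
Ȟ^0 = (5 − 4) − 0 = 1, so Ȟ^0 ≅ Z/3
Ȟ^1 = (5 − 0) − 4 = 1, so Ȟ^1 ≅ Z/3
Ȟ^2 = (0 − 0) − 0 = 0, so Ȟ^2 ≅ 0

Ȟ^0(U;F) ≅ Z/3; Ȟ^1(U;F) ≅ Z/3; Ȟ^2(U;F) ≅ 0


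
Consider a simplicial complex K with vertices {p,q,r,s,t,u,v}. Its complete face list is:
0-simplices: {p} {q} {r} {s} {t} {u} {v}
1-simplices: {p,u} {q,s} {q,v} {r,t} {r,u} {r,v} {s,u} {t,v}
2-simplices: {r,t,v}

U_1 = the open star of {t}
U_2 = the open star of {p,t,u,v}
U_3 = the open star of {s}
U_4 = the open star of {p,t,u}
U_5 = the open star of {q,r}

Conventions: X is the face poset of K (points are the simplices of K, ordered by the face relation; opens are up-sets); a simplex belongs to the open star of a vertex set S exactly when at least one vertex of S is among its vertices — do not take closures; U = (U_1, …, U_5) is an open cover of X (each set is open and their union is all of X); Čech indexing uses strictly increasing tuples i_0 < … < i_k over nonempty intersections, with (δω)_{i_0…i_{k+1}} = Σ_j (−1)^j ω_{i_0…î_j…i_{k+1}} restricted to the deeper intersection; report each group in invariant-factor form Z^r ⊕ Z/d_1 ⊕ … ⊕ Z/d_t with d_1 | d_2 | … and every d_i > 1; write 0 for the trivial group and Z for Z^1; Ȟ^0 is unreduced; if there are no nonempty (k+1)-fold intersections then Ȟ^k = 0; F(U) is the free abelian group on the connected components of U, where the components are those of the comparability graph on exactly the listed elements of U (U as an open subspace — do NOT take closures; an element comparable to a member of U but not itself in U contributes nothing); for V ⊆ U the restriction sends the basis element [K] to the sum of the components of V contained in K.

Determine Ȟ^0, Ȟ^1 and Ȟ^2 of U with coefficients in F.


nerve simplices:
  U1={{t},{r,t},{t,v},{r,t,v}} U2={{p},{t},{u},{v},{p,u},{q,v},{r,t},{r,u},{r,v},{s,u},{t,v},{r,t,v}} U3={{s},{q,s},{s,u}} U4={{p},{t},{u},{p,u},{r,t},{r,u},{s,u},{t,v},{r,t,v}} U5={{q},{r},{q,s},{q,v},{r,t},{r,u},{r,v},{r,t,v}}
  U12={{t},{r,t},{t,v},{r,t,v}} U14={{t},{r,t},{t,v},{r,t,v}} U15={{r,t},{r,t,v}} U23={{s,u}} U24={{p},{t},{u},{p,u},{r,t},{r,u},{s,u},{t,v},{r,t,v}} U25={{q,v},{r,t},{r,u},{r,v},{r,t,v}} U34={{s,u}} U35={{q,s}} U45={{r,t},{r,u},{r,t,v}}
  U124={{t},{r,t},{t,v},{r,t,v}} U125={{r,t},{r,t,v}} U145={{r,t},{r,t,v}} U234={{s,u}} U245={{r,t},{r,u},{r,t,v}}
  U1245={{r,t},{r,t,v}}
components per intersection:
  U1: {{t},{r,t},{t,v},{r,t,v}}
  U2: {{p},{u},{p,u},{r,u},{s,u}} {{t},{v},{q,v},{r,t},{r,v},{t,v},{r,t,v}}
  U3: {{s},{q,s},{s,u}}
  U4: {{p},{u},{p,u},{r,u},{s,u}} {{t},{r,t},{t,v},{r,t,v}}
  U5: {{q},{q,s},{q,v}} {{r},{r,t},{r,u},{r,v},{r,t,v}}
  U12: {{t},{r,t},{t,v},{r,t,v}}
  U14: {{t},{r,t},{t,v},{r,t,v}}
  U15: {{r,t},{r,t,v}}
  U23: {{s,u}}
  U24: {{p},{u},{p,u},{r,u},{s,u}} {{t},{r,t},{t,v},{r,t,v}}
  U25: {{q,v}} {{r,t},{r,v},{r,t,v}} {{r,u}}
  U34: {{s,u}}
  U35: {{q,s}}
  U45: {{r,t},{r,t,v}} {{r,u}}
  U124: {{t},{r,t},{t,v},{r,t,v}}
  U125: {{r,t},{r,t,v}}
  U145: {{r,t},{r,t,v}}
  U234: {{s,u}}
  U245: {{r,t},{r,t,v}} {{r,u}}
  U1245: {{r,t},{r,t,v}}
C dims 8,13,6,1; δ0: rk 7, SNF 1^7; δ1: rk 5, SNF 1^5; δ2: rk 1, SNF 1^1
degree 0: 8−7−0 = 1 → Ȟ^0 ≅ Z
degree 1: 13−5−7 = 1 → Ȟ^1 ≅ Z
degree 2: 6−1−5 = 0 → Ȟ^2 ≅ 0

Ȟ^0 ≅ Z; Ȟ^1 ≅ Z; Ȟ^2 ≅ 0


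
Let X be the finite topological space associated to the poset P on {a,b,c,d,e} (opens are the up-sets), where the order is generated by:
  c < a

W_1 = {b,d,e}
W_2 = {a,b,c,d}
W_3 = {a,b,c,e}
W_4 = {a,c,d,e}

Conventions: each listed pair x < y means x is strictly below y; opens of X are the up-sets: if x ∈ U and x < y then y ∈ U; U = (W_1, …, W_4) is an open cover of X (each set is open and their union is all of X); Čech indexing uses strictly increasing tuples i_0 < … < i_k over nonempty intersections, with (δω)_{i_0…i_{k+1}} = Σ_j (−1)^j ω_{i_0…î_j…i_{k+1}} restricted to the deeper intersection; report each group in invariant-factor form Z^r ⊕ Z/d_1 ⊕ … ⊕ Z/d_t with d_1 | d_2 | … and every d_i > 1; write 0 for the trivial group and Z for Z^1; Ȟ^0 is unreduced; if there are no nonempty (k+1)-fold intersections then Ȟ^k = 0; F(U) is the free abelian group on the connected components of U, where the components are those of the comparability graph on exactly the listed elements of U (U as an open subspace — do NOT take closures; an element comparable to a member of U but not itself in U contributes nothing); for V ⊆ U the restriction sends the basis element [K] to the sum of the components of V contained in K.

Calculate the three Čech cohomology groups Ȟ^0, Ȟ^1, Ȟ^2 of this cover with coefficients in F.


nonempty overlaps:
  W12={b,d} W13={b,e} W14={d,e} W23={a,b,c} W24={a,c,d} W34={a,c,e}
  W123={b} W124={d} W134={e} W234={a,c}
components per intersection:
  W1: {b} {d} {e}
  W2: {a,c} {b} {d}
  W3: {a,c} {b} {e}
  W4: {a,c} {d} {e}
  W12: {b} {d}
  W13: {b} {e}
  W14: {d} {e}
  W23: {a,c} {b}
  W24: {a,c} {d}
  W34: {a,c} {e}
  W123: {b}
  W124: {d}
  W134: {e}
  W234: {a,c}
C dims 12,12,4; δ0: rk 8, SNF 1^8; δ1: rk 4, SNF 1^4
degree 0: 12−8−0 = 4 → Ȟ^0 ≅ Z^4
degree 1: 12−4−8 = 0 → Ȟ^1 ≅ 0
degree 2: 4−0−4 = 0 → Ȟ^2 ≅ 0

Ȟ^0 = Z^4; Ȟ^1 = 0; Ȟ^2 = 0
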